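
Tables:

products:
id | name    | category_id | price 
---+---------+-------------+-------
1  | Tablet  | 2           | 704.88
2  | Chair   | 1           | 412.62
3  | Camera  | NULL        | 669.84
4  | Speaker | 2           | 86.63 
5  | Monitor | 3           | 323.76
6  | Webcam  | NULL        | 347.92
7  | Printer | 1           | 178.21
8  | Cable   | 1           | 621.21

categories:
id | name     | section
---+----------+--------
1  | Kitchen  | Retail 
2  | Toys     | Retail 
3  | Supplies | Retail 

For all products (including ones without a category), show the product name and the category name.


LEFT JOIN keeps every row from products (the left table); where category_id has no match in categories, the category columns become NULL. Walk through each product:
  - product 1 (Tablet): category_id=2 -> matches Toys
  - product 2 (Chair): category_id=1 -> matches Kitchen
  - product 3 (Camera): category_id=NULL, no match -> kept with NULL
  - product 4 (Speaker): category_id=2 -> matches Toys
  - product 5 (Monitor): category_id=3 -> matches Supplies
  - product 6 (Webcam): category_id=NULL, no match -> kept with NULL
  - product 7 (Printer): category_id=1 -> matches Kitchen
  - product 8 (Cable): category_id=1 -> matches Kitchen
All 8 rows appear; 2 have NULL category.

SQL:
SELECT a.name, b.name AS category
FROM products a
LEFT JOIN categories b ON a.category_id = b.id

Result:
name    | category
--------+---------
Tablet  | Toys    
Chair   | Kitchen 
Camera  | NULL    
Speaker | Toys    
Monitor | Supplies
Webcam  | NULL    
Printer | Kitchen 
Cable   | Kitchen 


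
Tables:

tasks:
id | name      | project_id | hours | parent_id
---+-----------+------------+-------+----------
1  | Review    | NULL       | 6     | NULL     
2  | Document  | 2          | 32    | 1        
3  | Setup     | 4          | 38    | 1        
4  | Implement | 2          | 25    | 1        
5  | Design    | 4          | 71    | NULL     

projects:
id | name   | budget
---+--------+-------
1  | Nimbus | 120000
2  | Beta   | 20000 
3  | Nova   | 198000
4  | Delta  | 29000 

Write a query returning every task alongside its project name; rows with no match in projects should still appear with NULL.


LEFT JOIN keeps every row from tasks (the left table); where project_id has no match in projects, the project columns become NULL. Walk through each task:
  - task 1 (Review): project_id=NULL, no match -> kept with NULL
  - task 2 (Document): project_id=2 -> matches Beta
  - task 3 (Setup): project_id=4 -> matches Delta
  - task 4 (Implement): project_id=2 -> matches Beta
  - task 5 (Design): project_id=4 -> matches Delta
All 5 rows appear; 1 has NULL project.

SQL:
SELECT a.name, b.name AS project
FROM tasks a
LEFT JOIN projects b ON a.project_id = b.id

Result:
name      | project
----------+--------
Review    | NULL   
Document  | Beta   
Setup     | Delta  
Implement | Beta   
Design    | Delta  


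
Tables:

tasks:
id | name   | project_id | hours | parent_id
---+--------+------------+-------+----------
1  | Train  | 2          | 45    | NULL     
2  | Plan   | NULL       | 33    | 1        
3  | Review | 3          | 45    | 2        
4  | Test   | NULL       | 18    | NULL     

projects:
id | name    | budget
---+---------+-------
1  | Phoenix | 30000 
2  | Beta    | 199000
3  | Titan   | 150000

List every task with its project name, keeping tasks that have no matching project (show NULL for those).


LEFT JOIN keeps every row from tasks (the left table); where project_id has no match in projects, the project columns become NULL. Walk through each task:
  - task 1 (Train): project_id=2 -> matches Beta
  - task 2 (Plan): project_id=NULL, no match -> kept with NULL
  - task 3 (Review): project_id=3 -> matches Titan
  - task 4 (Test): project_id=NULL, no match -> kept with NULL
All 4 rows appear; 2 have NULL project.

SQL:
SELECT a.name, b.name AS project
FROM tasks a
LEFT JOIN projects b ON a.project_id = b.id

Result:
name   | project
-------+--------
Train  | Beta   
Plan   | NULL   
Review | Titan  
Test   | NULL   


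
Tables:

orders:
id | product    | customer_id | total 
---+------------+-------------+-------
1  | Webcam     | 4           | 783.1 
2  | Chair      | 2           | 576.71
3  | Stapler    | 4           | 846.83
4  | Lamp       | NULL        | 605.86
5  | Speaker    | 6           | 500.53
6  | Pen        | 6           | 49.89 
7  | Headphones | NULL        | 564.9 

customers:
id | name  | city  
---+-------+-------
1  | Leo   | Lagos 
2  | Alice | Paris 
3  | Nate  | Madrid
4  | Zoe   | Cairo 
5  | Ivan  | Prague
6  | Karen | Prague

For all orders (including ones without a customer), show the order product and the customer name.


LEFT JOIN keeps every row from orders (the left table); where customer_id has no match in customers, the customer columns become NULL. Walk through each order:
  - order 1 (Webcam): customer_id=4 -> matches Zoe
  - order 2 (Chair): customer_id=2 -> matches Alice
  - order 3 (Stapler): customer_id=4 -> matches Zoe
  - order 4 (Lamp): customer_id=NULL, no match -> kept with NULL
  - order 5 (Speaker): customer_id=6 -> matches Karen
  - order 6 (Pen): customer_id=6 -> matches Karen
  - order 7 (Headphones): customer_id=NULL, no match -> kept with NULL
All 7 rows appear; 2 have NULL customer.

SQL:
SELECT a.product, b.name AS customer
FROM orders a
LEFT JOIN customers b ON a.customer_id = b.id

Result:
product    | customer
-----------+---------
Webcam     | Zoe     
Chair      | Alice   
Stapler    | Zoe     
Lamp       | NULL    
Speaker    | Karen   
Pen        | Karen   
Headphones | NULL    


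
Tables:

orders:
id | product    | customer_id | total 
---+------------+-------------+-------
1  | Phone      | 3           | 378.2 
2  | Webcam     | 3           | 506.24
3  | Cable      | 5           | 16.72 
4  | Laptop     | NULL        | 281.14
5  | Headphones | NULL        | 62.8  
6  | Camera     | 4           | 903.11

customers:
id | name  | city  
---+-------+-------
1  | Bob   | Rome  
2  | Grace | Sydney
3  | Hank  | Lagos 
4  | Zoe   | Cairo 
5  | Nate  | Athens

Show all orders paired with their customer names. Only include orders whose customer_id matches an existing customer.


INNER JOIN keeps only orders rows whose customer_id matches an id in customers. Walk through each order:
  - order 1 (Phone): customer_id=3 -> matches Hank
  - order 2 (Webcam): customer_id=3 -> matches Hank
  - order 3 (Cable): customer_id=5 -> matches Nate
  - order 4 (Laptop): customer_id=NULL, no match -> dropped
  - order 5 (Headphones): customer_id=NULL, no match -> dropped
  - order 6 (Camera): customer_id=4 -> matches Zoe
So 2 of 6 rows are dropped.

SQL:
SELECT a.product, b.name AS customer
FROM orders a
INNER JOIN customers b ON a.customer_id = b.id

Result:
product | customer
--------+---------
Phone   | Hank    
Webcam  | Hank    
Cable   | Nate    
Camera  | Zoe     


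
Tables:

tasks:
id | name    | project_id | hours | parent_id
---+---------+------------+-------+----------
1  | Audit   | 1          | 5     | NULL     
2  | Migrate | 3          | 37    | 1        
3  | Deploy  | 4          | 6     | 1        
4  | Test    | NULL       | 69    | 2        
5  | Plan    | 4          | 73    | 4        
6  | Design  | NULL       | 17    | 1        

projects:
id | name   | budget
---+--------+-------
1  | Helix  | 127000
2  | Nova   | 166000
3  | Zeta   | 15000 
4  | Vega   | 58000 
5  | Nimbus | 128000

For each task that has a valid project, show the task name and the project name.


INNER JOIN keeps only tasks rows whose project_id matches an id in projects. Walk through each task:
  - task 1 (Audit): project_id=1 -> matches Helix
  - task 2 (Migrate): project_id=3 -> matches Zeta
  - task 3 (Deploy): project_id=4 -> matches Vega
  - task 4 (Test): project_id=NULL, no match -> dropped
  - task 5 (Plan): project_id=4 -> matches Vega
  - task 6 (Design): project_id=NULL, no match -> dropped
So 2 of 6 rows are dropped.

SQL:
SELECT a.name, b.name AS project
FROM tasks a
INNER JOIN projects b ON a.project_id = b.id

Result:
name    | project
--------+--------
Audit   | Helix  
Migrate | Zeta   
Deploy  | Vega   
Plan    | Vega   


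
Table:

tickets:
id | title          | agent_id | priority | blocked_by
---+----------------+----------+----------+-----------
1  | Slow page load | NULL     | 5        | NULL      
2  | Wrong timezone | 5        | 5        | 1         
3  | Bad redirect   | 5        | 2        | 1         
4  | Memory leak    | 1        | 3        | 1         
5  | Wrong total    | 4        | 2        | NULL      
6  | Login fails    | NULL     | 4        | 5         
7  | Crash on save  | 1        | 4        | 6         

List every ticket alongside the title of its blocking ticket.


This is a self-join: tickets is joined to a second copy of itself, matching each row's blocked_by to another row's id. Use LEFT JOIN so rows with blocked_by=NULL are kept.
  - ticket 1 (Slow page load): blocked_by=NULL -> NULL
  - ticket 2 (Wrong timezone): blocked_by=1 -> Slow page load
  - ticket 3 (Bad redirect): blocked_by=1 -> Slow page load
  - ticket 4 (Memory leak): blocked_by=1 -> Slow page load
  - ticket 5 (Wrong total): blocked_by=NULL -> NULL
  - ticket 6 (Login fails): blocked_by=5 -> Wrong total
  - ticket 7 (Crash on save): blocked_by=6 -> Login fails

SQL:
SELECT a.title AS item, b.title AS blocked_by
FROM tickets a
LEFT JOIN tickets b ON a.blocked_by = b.id

Result:
item           | blocked_by    
---------------+---------------
Slow page load | NULL          
Wrong timezone | Slow page load
Bad redirect   | Slow page load
Memory leak    | Slow page load
Wrong total    | NULL          
Login fails    | Wrong total   
Crash on save  | Login fails   


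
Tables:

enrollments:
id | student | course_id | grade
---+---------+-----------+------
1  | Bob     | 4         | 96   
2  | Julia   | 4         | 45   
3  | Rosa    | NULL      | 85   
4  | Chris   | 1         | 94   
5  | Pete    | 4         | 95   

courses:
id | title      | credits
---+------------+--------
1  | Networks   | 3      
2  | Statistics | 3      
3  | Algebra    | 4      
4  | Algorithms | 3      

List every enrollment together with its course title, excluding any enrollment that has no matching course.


INNER JOIN keeps only enrollments rows whose course_id matches an id in courses. Walk through each enrollment:
  - enrollment 1 (Bob): course_id=4 -> matches Algorithms
  - enrollment 2 (Julia): course_id=4 -> matches Algorithms
  - enrollment 3 (Rosa): course_id=NULL, no match -> dropped
  - enrollment 4 (Chris): course_id=1 -> matches Networks
  - enrollment 5 (Pete): course_id=4 -> matches Algorithms
So 1 of 5 rows is dropped.

SQL:
SELECT a.student, b.title AS course
FROM enrollments a
INNER JOIN courses b ON a.course_id = b.id

Result:
student | course    
--------+-----------
Bob     | Algorithms
Julia   | Algorithms
Chris   | Networks  
Pete    | Algorithms


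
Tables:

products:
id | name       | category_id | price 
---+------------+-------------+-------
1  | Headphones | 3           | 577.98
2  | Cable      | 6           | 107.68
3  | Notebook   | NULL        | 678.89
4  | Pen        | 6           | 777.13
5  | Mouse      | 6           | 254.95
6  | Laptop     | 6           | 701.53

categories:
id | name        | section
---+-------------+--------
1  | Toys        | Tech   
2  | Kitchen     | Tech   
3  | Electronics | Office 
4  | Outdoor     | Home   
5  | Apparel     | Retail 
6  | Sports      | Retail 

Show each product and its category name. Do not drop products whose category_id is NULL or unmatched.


LEFT JOIN keeps every row from products (the left table); where category_id has no match in categories, the category columns become NULL. Walk through each product:
  - product 1 (Headphones): category_id=3 -> matches Electronics
  - product 2 (Cable): category_id=6 -> matches Sports
  - product 3 (Notebook): category_id=NULL, no match -> kept with NULL
  - product 4 (Pen): category_id=6 -> matches Sports
  - product 5 (Mouse): category_id=6 -> matches Sports
  - product 6 (Laptop): category_id=6 -> matches Sports
All 6 rows appear; 1 has NULL category.

SQL:
SELECT a.name, b.name AS category
FROM products a
LEFT JOIN categories b ON a.category_id = b.id

Result:
name       | category   
-----------+------------
Headphones | Electronics
Cable      | Sports     
Notebook   | NULL       
Pen        | Sports     
Mouse      | Sports     
Laptop     | Sports     


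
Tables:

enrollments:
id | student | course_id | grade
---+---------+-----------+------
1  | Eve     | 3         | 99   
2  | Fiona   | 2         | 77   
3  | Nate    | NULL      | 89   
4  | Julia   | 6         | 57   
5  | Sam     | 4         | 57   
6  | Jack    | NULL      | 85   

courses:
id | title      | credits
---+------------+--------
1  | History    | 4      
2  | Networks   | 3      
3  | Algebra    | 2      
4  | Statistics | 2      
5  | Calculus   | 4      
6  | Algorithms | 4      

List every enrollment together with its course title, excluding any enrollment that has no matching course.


INNER JOIN keeps only enrollments rows whose course_id matches an id in courses. Walk through each enrollment:
  - enrollment 1 (Eve): course_id=3 -> matches Algebra
  - enrollment 2 (Fiona): course_id=2 -> matches Networks
  - enrollment 3 (Nate): course_id=NULL, no match -> dropped
  - enrollment 4 (Julia): course_id=6 -> matches Algorithms
  - enrollment 5 (Sam): course_id=4 -> matches Statistics
  - enrollment 6 (Jack): course_id=NULL, no match -> dropped
So 2 of 6 rows are dropped.

SQL:
SELECT a.student, b.title AS course
FROM enrollments a
INNER JOIN courses b ON a.course_id = b.id

Result:
student | course    
--------+-----------
Eve     | Algebra   
Fiona   | Networks  
Julia   | Algorithms
Sam     | Statistics


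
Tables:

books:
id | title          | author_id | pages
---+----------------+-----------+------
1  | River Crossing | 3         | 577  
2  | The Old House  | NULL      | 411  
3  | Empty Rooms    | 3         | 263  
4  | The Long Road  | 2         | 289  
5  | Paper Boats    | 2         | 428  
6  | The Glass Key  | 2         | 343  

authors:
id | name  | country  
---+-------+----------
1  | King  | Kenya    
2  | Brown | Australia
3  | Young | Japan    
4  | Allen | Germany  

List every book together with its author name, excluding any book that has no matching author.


INNER JOIN keeps only books rows whose author_id matches an id in authors. Walk through each book:
  - book 1 (River Crossing): author_id=3 -> matches Young
  - book 2 (The Old House): author_id=NULL, no match -> dropped
  - book 3 (Empty Rooms): author_id=3 -> matches Young
  - book 4 (The Long Road): author_id=2 -> matches Brown
  - book 5 (Paper Boats): author_id=2 -> matches Brown
  - book 6 (The Glass Key): author_id=2 -> matches Brown
So 1 of 6 rows is dropped.

SQL:
SELECT a.title, b.name AS author
FROM books a
INNER JOIN authors b ON a.author_id = b.id

Result:
title          | author
---------------+-------
River Crossing | Young 
Empty Rooms    | Young 
The Long Road  | Brown 
Paper Boats    | Brown 
The Glass Key  | Brown 


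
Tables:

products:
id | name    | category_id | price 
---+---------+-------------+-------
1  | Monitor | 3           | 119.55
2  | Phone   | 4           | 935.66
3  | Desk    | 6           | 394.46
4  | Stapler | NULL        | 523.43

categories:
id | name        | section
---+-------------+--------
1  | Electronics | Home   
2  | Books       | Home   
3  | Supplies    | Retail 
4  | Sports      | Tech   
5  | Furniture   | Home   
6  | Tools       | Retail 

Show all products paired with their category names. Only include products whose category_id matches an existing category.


INNER JOIN keeps only products rows whose category_id matches an id in categories. Walk through each product:
  - product 1 (Monitor): category_id=3 -> matches Supplies
  - product 2 (Phone): category_id=4 -> matches Sports
  - product 3 (Desk): category_id=6 -> matches Tools
  - product 4 (Stapler): category_id=NULL, no match -> dropped
So 1 of 4 rows is dropped.

SQL:
SELECT a.name, b.name AS category
FROM products a
INNER JOIN categories b ON a.category_id = b.id

Result:
name    | category
--------+---------
Monitor | Supplies
Phone   | Sports  
Desk    | Tools   


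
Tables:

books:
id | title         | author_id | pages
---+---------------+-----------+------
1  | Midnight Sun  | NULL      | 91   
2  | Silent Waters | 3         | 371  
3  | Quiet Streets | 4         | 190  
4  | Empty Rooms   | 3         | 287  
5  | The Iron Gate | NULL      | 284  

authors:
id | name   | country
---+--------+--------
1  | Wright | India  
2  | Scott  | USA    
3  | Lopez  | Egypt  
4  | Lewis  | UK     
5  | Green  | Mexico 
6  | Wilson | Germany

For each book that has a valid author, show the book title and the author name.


INNER JOIN keeps only books rows whose author_id matches an id in authors. Walk through each book:
  - book 1 (Midnight Sun): author_id=NULL, no match -> dropped
  - book 2 (Silent Waters): author_id=3 -> matches Lopez
  - book 3 (Quiet Streets): author_id=4 -> matches Lewis
  - book 4 (Empty Rooms): author_id=3 -> matches Lopez
  - book 5 (The Iron Gate): author_id=NULL, no match -> dropped
So 2 of 5 rows are dropped.

SQL:
SELECT a.title, b.name AS author
FROM books a
INNER JOIN authors b ON a.author_id = b.id

Result:
title         | author
--------------+-------
Silent Waters | Lopez 
Quiet Streets | Lewis 
Empty Rooms   | Lopez 


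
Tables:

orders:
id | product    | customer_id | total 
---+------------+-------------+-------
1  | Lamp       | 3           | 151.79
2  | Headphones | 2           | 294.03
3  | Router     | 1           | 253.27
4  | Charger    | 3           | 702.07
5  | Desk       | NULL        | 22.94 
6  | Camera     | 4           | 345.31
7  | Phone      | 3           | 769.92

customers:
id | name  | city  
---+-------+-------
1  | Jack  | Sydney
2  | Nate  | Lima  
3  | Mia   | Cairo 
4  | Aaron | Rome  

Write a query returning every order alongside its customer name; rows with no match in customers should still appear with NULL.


LEFT JOIN keeps every row from orders (the left table); where customer_id has no match in customers, the customer columns become NULL. Walk through each order:
  - order 1 (Lamp): customer_id=3 -> matches Mia
  - order 2 (Headphones): customer_id=2 -> matches Nate
  - order 3 (Router): customer_id=1 -> matches Jack
  - order 4 (Charger): customer_id=3 -> matches Mia
  - order 5 (Desk): customer_id=NULL, no match -> kept with NULL
  - order 6 (Camera): customer_id=4 -> matches Aaron
  - order 7 (Phone): customer_id=3 -> matches Mia
All 7 rows appear; 1 has NULL customer.

SQL:
SELECT a.product, b.name AS customer
FROM orders a
LEFT JOIN customers b ON a.customer_id = b.id

Result:
product    | customer
-----------+---------
Lamp       | Mia     
Headphones | Nate    
Router     | Jack    
Charger    | Mia     
Desk       | NULL    
Camera     | Aaron   
Phone      | Mia     


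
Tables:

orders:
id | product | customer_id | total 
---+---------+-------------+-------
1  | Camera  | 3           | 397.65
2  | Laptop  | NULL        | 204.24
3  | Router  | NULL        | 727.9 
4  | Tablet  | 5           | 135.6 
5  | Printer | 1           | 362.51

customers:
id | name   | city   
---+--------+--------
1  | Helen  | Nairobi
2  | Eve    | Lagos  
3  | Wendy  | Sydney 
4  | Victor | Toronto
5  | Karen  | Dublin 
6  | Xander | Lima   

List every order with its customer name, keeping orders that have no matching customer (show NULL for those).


LEFT JOIN keeps every row from orders (the left table); where customer_id has no match in customers, the customer columns become NULL. Walk through each order:
  - order 1 (Camera): customer_id=3 -> matches Wendy
  - order 2 (Laptop): customer_id=NULL, no match -> kept with NULL
  - order 3 (Router): customer_id=NULL, no match -> kept with NULL
  - order 4 (Tablet): customer_id=5 -> matches Karen
  - order 5 (Printer): customer_id=1 -> matches Helen
All 5 rows appear; 2 have NULL customer.

SQL:
SELECT a.product, b.name AS customer
FROM orders a
LEFT JOIN customers b ON a.customer_id = b.id

Result:
product | customer
--------+---------
Camera  | Wendy   
Laptop  | NULL    
Router  | NULL    
Tablet  | Karen   
Printer | Helen   


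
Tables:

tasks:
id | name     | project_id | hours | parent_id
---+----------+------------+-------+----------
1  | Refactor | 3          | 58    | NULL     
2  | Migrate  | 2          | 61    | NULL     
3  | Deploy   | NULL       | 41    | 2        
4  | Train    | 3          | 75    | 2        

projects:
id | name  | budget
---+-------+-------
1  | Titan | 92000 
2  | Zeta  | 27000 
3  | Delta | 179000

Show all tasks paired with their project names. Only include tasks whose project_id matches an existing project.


INNER JOIN keeps only tasks rows whose project_id matches an id in projects. Walk through each task:
  - task 1 (Refactor): project_id=3 -> matches Delta
  - task 2 (Migrate): project_id=2 -> matches Zeta
  - task 3 (Deploy): project_id=NULL, no match -> dropped
  - task 4 (Train): project_id=3 -> matches Delta
So 1 of 4 rows is dropped.

SQL:
SELECT a.name, b.name AS project
FROM tasks a
INNER JOIN projects b ON a.project_id = b.id

Result:
name     | project
---------+--------
Refactor | Delta  
Migrate  | Zeta   
Train    | Delta  


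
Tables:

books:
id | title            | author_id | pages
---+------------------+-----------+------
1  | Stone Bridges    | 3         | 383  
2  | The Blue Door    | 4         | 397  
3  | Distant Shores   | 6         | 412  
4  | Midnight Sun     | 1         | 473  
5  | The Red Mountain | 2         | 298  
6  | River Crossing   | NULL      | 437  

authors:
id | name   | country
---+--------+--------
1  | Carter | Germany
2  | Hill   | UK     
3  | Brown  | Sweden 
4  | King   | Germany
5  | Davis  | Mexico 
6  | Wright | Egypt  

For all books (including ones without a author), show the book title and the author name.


LEFT JOIN keeps every row from books (the left table); where author_id has no match in authors, the author columns become NULL. Walk through each book:
  - book 1 (Stone Bridges): author_id=3 -> matches Brown
  - book 2 (The Blue Door): author_id=4 -> matches King
  - book 3 (Distant Shores): author_id=6 -> matches Wright
  - book 4 (Midnight Sun): author_id=1 -> matches Carter
  - book 5 (The Red Mountain): author_id=2 -> matches Hill
  - book 6 (River Crossing): author_id=NULL, no match -> kept with NULL
All 6 rows appear; 1 has NULL author.

SQL:
SELECT a.title, b.name AS author
FROM books a
LEFT JOIN authors b ON a.author_id = b.id

Result:
title            | author
-----------------+-------
Stone Bridges    | Brown 
The Blue Door    | King  
Distant Shores   | Wright
Midnight Sun     | Carter
The Red Mountain | Hill  
River Crossing   | NULL  


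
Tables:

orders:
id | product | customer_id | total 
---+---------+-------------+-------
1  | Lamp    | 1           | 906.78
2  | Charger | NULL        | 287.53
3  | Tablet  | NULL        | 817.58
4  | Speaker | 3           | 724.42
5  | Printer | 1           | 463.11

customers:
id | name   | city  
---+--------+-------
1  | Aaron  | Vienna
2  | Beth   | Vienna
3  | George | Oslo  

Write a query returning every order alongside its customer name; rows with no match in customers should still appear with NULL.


LEFT JOIN keeps every row from orders (the left table); where customer_id has no match in customers, the customer columns become NULL. Walk through each order:
  - order 1 (Lamp): customer_id=1 -> matches Aaron
  - order 2 (Charger): customer_id=NULL, no match -> kept with NULL
  - order 3 (Tablet): customer_id=NULL, no match -> kept with NULL
  - order 4 (Speaker): customer_id=3 -> matches George
  - order 5 (Printer): customer_id=1 -> matches Aaron
All 5 rows appear; 2 have NULL customer.

SQL:
SELECT a.product, b.name AS customer
FROM orders a
LEFT JOIN customers b ON a.customer_id = b.id

Result:
product | customer
--------+---------
Lamp    | Aaron   
Charger | NULL    
Tablet  | NULL    
Speaker | George  
Printer | Aaron   


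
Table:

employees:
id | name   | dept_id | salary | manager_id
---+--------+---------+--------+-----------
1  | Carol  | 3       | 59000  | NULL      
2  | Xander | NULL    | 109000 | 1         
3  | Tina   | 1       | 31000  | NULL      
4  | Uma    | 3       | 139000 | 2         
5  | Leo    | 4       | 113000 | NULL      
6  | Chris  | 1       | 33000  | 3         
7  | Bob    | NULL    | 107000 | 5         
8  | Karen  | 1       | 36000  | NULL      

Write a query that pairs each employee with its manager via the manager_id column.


This is a self-join: employees is joined to a second copy of itself, matching each row's manager_id to another row's id. Use LEFT JOIN so rows with manager_id=NULL are kept.
  - employee 1 (Carol): manager_id=NULL -> NULL
  - employee 2 (Xander): manager_id=1 -> Carol
  - employee 3 (Tina): manager_id=NULL -> NULL
  - employee 4 (Uma): manager_id=2 -> Xander
  - employee 5 (Leo): manager_id=NULL -> NULL
  - employee 6 (Chris): manager_id=3 -> Tina
  - employee 7 (Bob): manager_id=5 -> Leo
  - employee 8 (Karen): manager_id=NULL -> NULL

SQL:
SELECT a.name AS item, b.name AS manager
FROM employees a
LEFT JOIN employees b ON a.manager_id = b.id

Result:
item   | manager
-------+--------
Carol  | NULL   
Xander | Carol  
Tina   | NULL   
Uma    | Xander 
Leo    | NULL   
Chris  | Tina   
Bob    | Leo    
Karen  | NULL   


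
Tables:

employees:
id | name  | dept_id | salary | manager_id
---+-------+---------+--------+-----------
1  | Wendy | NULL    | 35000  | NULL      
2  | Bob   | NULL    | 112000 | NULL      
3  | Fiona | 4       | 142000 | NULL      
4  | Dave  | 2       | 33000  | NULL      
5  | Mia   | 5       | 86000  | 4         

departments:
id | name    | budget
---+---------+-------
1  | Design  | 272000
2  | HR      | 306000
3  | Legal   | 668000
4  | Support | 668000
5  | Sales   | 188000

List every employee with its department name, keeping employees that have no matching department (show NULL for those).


LEFT JOIN keeps every row from employees (the left table); where dept_id has no match in departments, the department columns become NULL. Walk through each employee:
  - employee 1 (Wendy): dept_id=NULL, no match -> kept with NULL
  - employee 2 (Bob): dept_id=NULL, no match -> kept with NULL
  - employee 3 (Fiona): dept_id=4 -> matches Support
  - employee 4 (Dave): dept_id=2 -> matches HR
  - employee 5 (Mia): dept_id=5 -> matches Sales
All 5 rows appear; 2 have NULL department.

SQL:
SELECT a.name, b.name AS department
FROM employees a
LEFT JOIN departments b ON a.dept_id = b.id

Result:
name  | department
------+-----------
Wendy | NULL      
Bob   | NULL      
Fiona | Support   
Dave  | HR        
Mia   | Sales     


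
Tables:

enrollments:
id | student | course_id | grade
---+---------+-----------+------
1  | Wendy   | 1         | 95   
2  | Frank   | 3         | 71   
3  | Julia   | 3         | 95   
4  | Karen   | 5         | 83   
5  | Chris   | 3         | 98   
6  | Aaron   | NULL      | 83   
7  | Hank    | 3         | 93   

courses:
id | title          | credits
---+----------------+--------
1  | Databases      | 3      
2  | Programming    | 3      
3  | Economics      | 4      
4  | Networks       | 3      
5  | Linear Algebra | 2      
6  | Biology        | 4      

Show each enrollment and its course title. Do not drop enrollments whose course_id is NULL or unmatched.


LEFT JOIN keeps every row from enrollments (the left table); where course_id has no match in courses, the course columns become NULL. Walk through each enrollment:
  - enrollment 1 (Wendy): course_id=1 -> matches Databases
  - enrollment 2 (Frank): course_id=3 -> matches Economics
  - enrollment 3 (Julia): course_id=3 -> matches Economics
  - enrollment 4 (Karen): course_id=5 -> matches Linear Algebra
  - enrollment 5 (Chris): course_id=3 -> matches Economics
  - enrollment 6 (Aaron): course_id=NULL, no match -> kept with NULL
  - enrollment 7 (Hank): course_id=3 -> matches Economics
All 7 rows appear; 1 has NULL course.

SQL:
SELECT a.student, b.title AS course
FROM enrollments a
LEFT JOIN courses b ON a.course_id = b.id

Result:
student | course        
--------+---------------
Wendy   | Databases     
Frank   | Economics     
Julia   | Economics     
Karen   | Linear Algebra
Chris   | Economics     
Aaron   | NULL          
Hank    | Economics     


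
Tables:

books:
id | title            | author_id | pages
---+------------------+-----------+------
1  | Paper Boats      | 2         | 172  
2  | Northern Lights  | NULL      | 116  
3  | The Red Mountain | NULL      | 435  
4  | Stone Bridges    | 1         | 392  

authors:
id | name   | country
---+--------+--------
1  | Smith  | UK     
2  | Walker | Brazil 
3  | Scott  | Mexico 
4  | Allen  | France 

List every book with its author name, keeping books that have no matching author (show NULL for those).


LEFT JOIN keeps every row from books (the left table); where author_id has no match in authors, the author columns become NULL. Walk through each book:
  - book 1 (Paper Boats): author_id=2 -> matches Walker
  - book 2 (Northern Lights): author_id=NULL, no match -> kept with NULL
  - book 3 (The Red Mountain): author_id=NULL, no match -> kept with NULL
  - book 4 (Stone Bridges): author_id=1 -> matches Smith
All 4 rows appear; 2 have NULL author.

SQL:
SELECT a.title, b.name AS author
FROM books a
LEFT JOIN authors b ON a.author_id = b.id

Result:
title            | author
-----------------+-------
Paper Boats      | Walker
Northern Lights  | NULL  
The Red Mountain | NULL  
Stone Bridges    | Smith 


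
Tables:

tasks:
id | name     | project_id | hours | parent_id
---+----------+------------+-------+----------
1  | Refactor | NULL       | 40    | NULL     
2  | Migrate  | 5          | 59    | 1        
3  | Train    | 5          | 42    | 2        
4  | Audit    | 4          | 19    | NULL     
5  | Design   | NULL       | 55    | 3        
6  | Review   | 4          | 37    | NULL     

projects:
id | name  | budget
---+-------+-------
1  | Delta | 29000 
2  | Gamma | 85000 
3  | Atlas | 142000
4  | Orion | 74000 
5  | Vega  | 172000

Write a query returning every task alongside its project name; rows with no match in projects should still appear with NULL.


LEFT JOIN keeps every row from tasks (the left table); where project_id has no match in projects, the project columns become NULL. Walk through each task:
  - task 1 (Refactor): project_id=NULL, no match -> kept with NULL
  - task 2 (Migrate): project_id=5 -> matches Vega
  - task 3 (Train): project_id=5 -> matches Vega
  - task 4 (Audit): project_id=4 -> matches Orion
  - task 5 (Design): project_id=NULL, no match -> kept with NULL
  - task 6 (Review): project_id=4 -> matches Orion
All 6 rows appear; 2 have NULL project.

SQL:
SELECT a.name, b.name AS project
FROM tasks a
LEFT JOIN projects b ON a.project_id = b.id

Result:
name     | project
---------+--------
Refactor | NULL   
Migrate  | Vega   
Train    | Vega   
Audit    | Orion  
Design   | NULL   
Review   | Orion  


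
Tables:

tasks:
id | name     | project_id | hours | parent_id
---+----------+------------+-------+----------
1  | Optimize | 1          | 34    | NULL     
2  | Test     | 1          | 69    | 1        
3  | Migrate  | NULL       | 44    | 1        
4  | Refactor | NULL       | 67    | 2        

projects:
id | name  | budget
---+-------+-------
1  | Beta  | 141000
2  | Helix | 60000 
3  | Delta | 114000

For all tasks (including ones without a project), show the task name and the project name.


LEFT JOIN keeps every row from tasks (the left table); where project_id has no match in projects, the project columns become NULL. Walk through each task:
  - task 1 (Optimize): project_id=1 -> matches Beta
  - task 2 (Test): project_id=1 -> matches Beta
  - task 3 (Migrate): project_id=NULL, no match -> kept with NULL
  - task 4 (Refactor): project_id=NULL, no match -> kept with NULL
All 4 rows appear; 2 have NULL project.

SQL:
SELECT a.name, b.name AS project
FROM tasks a
LEFT JOIN projects b ON a.project_id = b.id

Result:
name     | project
---------+--------
Optimize | Beta   
Test     | Beta   
Migrate  | NULL   
Refactor | NULL   


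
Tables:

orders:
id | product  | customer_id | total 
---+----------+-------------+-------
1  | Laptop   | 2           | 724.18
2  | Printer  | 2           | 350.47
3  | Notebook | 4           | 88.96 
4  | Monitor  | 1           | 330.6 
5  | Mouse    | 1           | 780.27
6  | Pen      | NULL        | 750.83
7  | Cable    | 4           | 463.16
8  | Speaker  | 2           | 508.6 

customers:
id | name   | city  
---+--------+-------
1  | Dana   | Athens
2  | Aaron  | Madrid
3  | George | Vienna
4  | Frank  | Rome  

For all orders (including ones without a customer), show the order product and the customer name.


LEFT JOIN keeps every row from orders (the left table); where customer_id has no match in customers, the customer columns become NULL. Walk through each order:
  - order 1 (Laptop): customer_id=2 -> matches Aaron
  - order 2 (Printer): customer_id=2 -> matches Aaron
  - order 3 (Notebook): customer_id=4 -> matches Frank
  - order 4 (Monitor): customer_id=1 -> matches Dana
  - order 5 (Mouse): customer_id=1 -> matches Dana
  - order 6 (Pen): customer_id=NULL, no match -> kept with NULL
  - order 7 (Cable): customer_id=4 -> matches Frank
  - order 8 (Speaker): customer_id=2 -> matches Aaron
All 8 rows appear; 1 has NULL customer.

SQL:
SELECT a.product, b.name AS customer
FROM orders a
LEFT JOIN customers b ON a.customer_id = b.id

Result:
product  | customer
---------+---------
Laptop   | Aaron   
Printer  | Aaron   
Notebook | Frank   
Monitor  | Dana    
Mouse    | Dana    
Pen      | NULL    
Cable    | Frank   
Speaker  | Aaron   


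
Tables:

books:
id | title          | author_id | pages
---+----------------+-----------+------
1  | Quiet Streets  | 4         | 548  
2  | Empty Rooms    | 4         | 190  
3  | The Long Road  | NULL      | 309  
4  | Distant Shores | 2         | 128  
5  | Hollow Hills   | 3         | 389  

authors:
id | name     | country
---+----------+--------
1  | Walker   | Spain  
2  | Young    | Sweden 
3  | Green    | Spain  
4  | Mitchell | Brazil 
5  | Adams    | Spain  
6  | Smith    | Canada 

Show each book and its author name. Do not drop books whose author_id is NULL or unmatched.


LEFT JOIN keeps every row from books (the left table); where author_id has no match in authors, the author columns become NULL. Walk through each book:
  - book 1 (Quiet Streets): author_id=4 -> matches Mitchell
  - book 2 (Empty Rooms): author_id=4 -> matches Mitchell
  - book 3 (The Long Road): author_id=NULL, no match -> kept with NULL
  - book 4 (Distant Shores): author_id=2 -> matches Young
  - book 5 (Hollow Hills): author_id=3 -> matches Green
All 5 rows appear; 1 has NULL author.

SQL:
SELECT a.title, b.name AS author
FROM books a
LEFT JOIN authors b ON a.author_id = b.id

Result:
title          | author  
---------------+---------
Quiet Streets  | Mitchell
Empty Rooms    | Mitchell
The Long Road  | NULL    
Distant Shores | Young   
Hollow Hills   | Green   


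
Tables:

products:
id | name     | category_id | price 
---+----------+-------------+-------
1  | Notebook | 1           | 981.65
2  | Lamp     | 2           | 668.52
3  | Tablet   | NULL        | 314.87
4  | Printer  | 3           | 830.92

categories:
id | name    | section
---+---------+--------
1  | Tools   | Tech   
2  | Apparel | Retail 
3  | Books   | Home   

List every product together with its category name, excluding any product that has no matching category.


INNER JOIN keeps only products rows whose category_id matches an id in categories. Walk through each product:
  - product 1 (Notebook): category_id=1 -> matches Tools
  - product 2 (Lamp): category_id=2 -> matches Apparel
  - product 3 (Tablet): category_id=NULL, no match -> dropped
  - product 4 (Printer): category_id=3 -> matches Books
So 1 of 4 rows is dropped.

SQL:
SELECT a.name, b.name AS category
FROM products a
INNER JOIN categories b ON a.category_id = b.id

Result:
name     | category
---------+---------
Notebook | Tools   
Lamp     | Apparel 
Printer  | Books   


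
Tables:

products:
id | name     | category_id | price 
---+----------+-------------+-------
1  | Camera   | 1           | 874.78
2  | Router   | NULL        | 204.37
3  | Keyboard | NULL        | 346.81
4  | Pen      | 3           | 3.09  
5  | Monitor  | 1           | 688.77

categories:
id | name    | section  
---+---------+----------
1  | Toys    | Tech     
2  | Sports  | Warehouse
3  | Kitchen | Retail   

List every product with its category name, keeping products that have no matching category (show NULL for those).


LEFT JOIN keeps every row from products (the left table); where category_id has no match in categories, the category columns become NULL. Walk through each product:
  - product 1 (Camera): category_id=1 -> matches Toys
  - product 2 (Router): category_id=NULL, no match -> kept with NULL
  - product 3 (Keyboard): category_id=NULL, no match -> kept with NULL
  - product 4 (Pen): category_id=3 -> matches Kitchen
  - product 5 (Monitor): category_id=1 -> matches Toys
All 5 rows appear; 2 have NULL category.

SQL:
SELECT a.name, b.name AS category
FROM products a
LEFT JOIN categories b ON a.category_id = b.id

Result:
name     | category
---------+---------
Camera   | Toys    
Router   | NULL    
Keyboard | NULL    
Pen      | Kitchen 
Monitor  | Toys    


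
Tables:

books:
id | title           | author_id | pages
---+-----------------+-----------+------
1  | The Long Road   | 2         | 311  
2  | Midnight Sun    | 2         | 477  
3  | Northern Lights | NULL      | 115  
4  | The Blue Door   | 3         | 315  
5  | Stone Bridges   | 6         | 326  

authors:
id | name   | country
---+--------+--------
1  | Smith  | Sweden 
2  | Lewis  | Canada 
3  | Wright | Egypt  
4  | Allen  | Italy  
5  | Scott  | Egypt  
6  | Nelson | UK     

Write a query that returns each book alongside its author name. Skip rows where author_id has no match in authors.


INNER JOIN keeps only books rows whose author_id matches an id in authors. Walk through each book:
  - book 1 (The Long Road): author_id=2 -> matches Lewis
  - book 2 (Midnight Sun): author_id=2 -> matches Lewis
  - book 3 (Northern Lights): author_id=NULL, no match -> dropped
  - book 4 (The Blue Door): author_id=3 -> matches Wright
  - book 5 (Stone Bridges): author_id=6 -> matches Nelson
So 1 of 5 rows is dropped.

SQL:
SELECT a.title, b.name AS author
FROM books a
INNER JOIN authors b ON a.author_id = b.id

Result:
title         | author
--------------+-------
The Long Road | Lewis 
Midnight Sun  | Lewis 
The Blue Door | Wright
Stone Bridges | Nelson


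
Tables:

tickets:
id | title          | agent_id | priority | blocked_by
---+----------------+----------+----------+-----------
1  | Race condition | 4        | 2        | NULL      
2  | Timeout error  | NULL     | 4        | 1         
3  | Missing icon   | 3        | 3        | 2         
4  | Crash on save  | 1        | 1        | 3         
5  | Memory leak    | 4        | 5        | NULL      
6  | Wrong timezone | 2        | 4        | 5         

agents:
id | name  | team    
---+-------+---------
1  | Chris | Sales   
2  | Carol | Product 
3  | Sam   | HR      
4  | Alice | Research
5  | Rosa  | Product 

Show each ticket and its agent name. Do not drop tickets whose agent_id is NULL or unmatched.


LEFT JOIN keeps every row from tickets (the left table); where agent_id has no match in agents, the agent columns become NULL. Walk through each ticket:
  - ticket 1 (Race condition): agent_id=4 -> matches Alice
  - ticket 2 (Timeout error): agent_id=NULL, no match -> kept with NULL
  - ticket 3 (Missing icon): agent_id=3 -> matches Sam
  - ticket 4 (Crash on save): agent_id=1 -> matches Chris
  - ticket 5 (Memory leak): agent_id=4 -> matches Alice
  - ticket 6 (Wrong timezone): agent_id=2 -> matches Carol
All 6 rows appear; 1 has NULL agent.

SQL:
SELECT a.title, b.name AS agent
FROM tickets a
LEFT JOIN agents b ON a.agent_id = b.id

Result:
title          | agent
---------------+------
Race condition | Alice
Timeout error  | NULL 
Missing icon   | Sam  
Crash on save  | Chris
Memory leak    | Alice
Wrong timezone | Carol
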